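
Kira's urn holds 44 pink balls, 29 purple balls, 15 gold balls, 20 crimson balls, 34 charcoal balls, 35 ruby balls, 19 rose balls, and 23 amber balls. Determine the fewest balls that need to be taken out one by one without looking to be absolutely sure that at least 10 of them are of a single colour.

73

An adversary could hand out at most 9 balls per colour: 9 + 9 + 9 + 9 + 9 + 9 + 9 + 9 = 72 balls and still no colour has 10.
One more ball lands in a colour already at 9, so 73 draws are enough and 72 are not.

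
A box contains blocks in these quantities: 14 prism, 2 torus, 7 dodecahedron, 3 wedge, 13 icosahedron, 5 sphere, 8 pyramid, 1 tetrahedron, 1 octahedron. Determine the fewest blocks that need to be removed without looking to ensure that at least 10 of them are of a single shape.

The 9 shapes are the holes; the blocks drawn are the pigeons.
To avoid 10 of any one shape, the worst case takes at most 9 of each shape, or every block of a shape that has fewer than 9.
That gives 9 + 2 + 7 + 3 + 9 + 5 + 8 + 1 + 1 = 45 blocks with no shape reaching 10.
The next block forces some shape to 10, so 45 + 1 = 46.

46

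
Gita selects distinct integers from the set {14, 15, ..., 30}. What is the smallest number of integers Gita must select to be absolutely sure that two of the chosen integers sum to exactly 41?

11

Group the elements by complementary pair {x, 41−x}: {14,27}, {15,26}, {16,25}, …, giving 7 two-element pairs and 3 integers whose partner 41−x falls outside [14,30].
Treating each of those 10 groups as a pigeonhole, one can pick one integer per group — 10 integers — with no two summing to 41.
The 11th integer lands in an occupied pair, forcing a sum of 41.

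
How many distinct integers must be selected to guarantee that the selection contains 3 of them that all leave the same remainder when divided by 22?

The 22 residue classes mod 22 are the pigeonholes.
With 44 integers one could put 2 in each residue class and have no class reach 3.
The 45th integer pushes some class to 3, so 22·2 + 1 = 45.

45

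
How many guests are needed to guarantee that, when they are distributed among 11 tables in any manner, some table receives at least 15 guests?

With 154 guests one could put exactly 14 in each of the 11 tables, and no table would reach 15.
By pigeonhole, one more guest must land in a table that already has 14, giving it 15.
So 11 × 14 + 1 = 155 guests are required.

155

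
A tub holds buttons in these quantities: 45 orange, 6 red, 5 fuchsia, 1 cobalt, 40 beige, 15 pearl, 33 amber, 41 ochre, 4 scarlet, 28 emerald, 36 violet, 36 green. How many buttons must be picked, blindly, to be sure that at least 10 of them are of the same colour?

89

An adversary could hand out at most 9 buttons per colour (4 colours run out sooner): 9 + 6 + 5 + 1 + 9 + 9 + 9 + 9 + 4 + 9 + 9 + 9 = 88 buttons and still no colour has 10.
One more button lands in a colour already at 9, so 89 draws are enough and 88 are not.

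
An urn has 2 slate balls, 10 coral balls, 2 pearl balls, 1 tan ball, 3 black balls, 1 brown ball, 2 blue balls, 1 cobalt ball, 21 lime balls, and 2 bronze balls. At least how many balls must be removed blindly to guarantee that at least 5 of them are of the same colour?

By pigeonhole, put each drawn ball into a box by colour. The largest draw with every box below 5 takes min(count, 4) from each colour; colours with fewer than 4 contribute all they have.
Σ min(cᵢ, 4) = 2 + 4 + 2 + 1 + 3 + 1 + 2 + 1 + 4 + 2 = 22.
Draw number 22 + 1 = 23 must push one box to 5.

23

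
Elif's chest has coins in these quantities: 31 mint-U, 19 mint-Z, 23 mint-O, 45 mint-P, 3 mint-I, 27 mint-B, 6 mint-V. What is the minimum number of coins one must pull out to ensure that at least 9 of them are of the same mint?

The 7 mints are the holes; the coins drawn are the pigeons.
To avoid 9 of any one mint, the worst case takes at most 8 of each mint, or every coin of a mint that has fewer than 8.
That gives 8 + 8 + 8 + 8 + 3 + 8 + 6 = 49 coins with no mint reaching 9.
The next coin forces some mint to 9, so 49 + 1 = 50.

50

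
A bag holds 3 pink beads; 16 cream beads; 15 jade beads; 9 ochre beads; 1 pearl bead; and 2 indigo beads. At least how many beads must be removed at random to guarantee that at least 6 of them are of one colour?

An adversary could hand out at most 5 beads per colour (pink, pearl, indigo run out sooner): 3 + 5 + 5 + 5 + 1 + 2 = 21 beads and still no colour has 6.
By pigeonhole, one more bead lands in a colour already at 5, so 22 draws are enough and 21 are not.

22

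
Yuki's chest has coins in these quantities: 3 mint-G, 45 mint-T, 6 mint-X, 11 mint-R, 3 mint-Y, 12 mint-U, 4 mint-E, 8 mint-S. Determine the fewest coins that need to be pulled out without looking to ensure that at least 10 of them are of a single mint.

An adversary could hand out at most 9 coins per mint (5 mints run out sooner): 3 + 9 + 6 + 9 + 3 + 9 + 4 + 8 = 51 coins and still no mint has 10.
One more coin lands in a mint already at 9, so 52 draws are enough and 51 are not.

52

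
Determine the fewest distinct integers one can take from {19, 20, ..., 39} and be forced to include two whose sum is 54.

Two chosen integers sum to 54 exactly when both halves of some pair {x, 54−x} with 19 ≤ x ≤ 54−x ≤ 35 are chosen — 8 such pairs.
The remaining 5 elements (those with no distinct partner in range) can never complete a 54-sum, so the worst case takes all of them and one from each pair: 5 + 8 = 13.
The 14th integer has to be the second member of some pair, so 13 + 1 = 14.

14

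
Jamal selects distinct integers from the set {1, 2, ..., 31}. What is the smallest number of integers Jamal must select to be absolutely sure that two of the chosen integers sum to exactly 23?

Group the elements by complementary pair {x, 23−x}: {1,22}, {2,21}, {3,20}, …, giving 11 two-element pairs and 9 integers whose partner 23−x falls outside [1,31].
By the pigeonhole principle, treating each of those 20 groups as a pigeonhole, one can pick one integer per group — 20 integers — with no two summing to 23.
The 21st integer lands in an occupied pair, forcing a sum of 23.

21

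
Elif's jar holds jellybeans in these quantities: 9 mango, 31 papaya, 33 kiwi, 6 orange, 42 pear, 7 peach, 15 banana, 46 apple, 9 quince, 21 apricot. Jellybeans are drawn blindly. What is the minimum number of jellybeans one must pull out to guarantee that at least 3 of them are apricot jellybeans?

In the worst case for collecting apricot jellybeans, every non-apricot jellybean comes out first.
There are 9 + 31 + 33 + 6 + 42 + 7 + 15 + 46 + 9 = 198 non-apricot jellybeans altogether.
After those, each further jellybean must be apricot, so 198 + 3 = 201 draws guarantee 3 apricot jellybeans.

201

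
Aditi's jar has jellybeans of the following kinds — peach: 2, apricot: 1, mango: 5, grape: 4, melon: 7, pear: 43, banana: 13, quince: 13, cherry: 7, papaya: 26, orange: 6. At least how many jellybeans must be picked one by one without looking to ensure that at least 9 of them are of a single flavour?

65

An adversary could hand out at most 8 jellybeans per flavour (7 flavours run out sooner): 2 + 1 + 5 + 4 + 7 + 8 + 8 + 8 + 7 + 8 + 6 = 64 jellybeans and still no flavour has 9.
Pigeonhole: one more jellybean lands in a flavour already at 8, so 65 draws are enough and 64 are not.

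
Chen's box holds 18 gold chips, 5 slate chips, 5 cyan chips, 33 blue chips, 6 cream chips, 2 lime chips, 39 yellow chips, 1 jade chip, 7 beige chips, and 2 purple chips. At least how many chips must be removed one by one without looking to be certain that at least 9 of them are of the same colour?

By the pigeonhole principle, put each drawn chip into a box by colour. The largest draw with every box below 9 takes min(count, 8) from each colour; colours with fewer than 8 contribute all they have.
Σ min(cᵢ, 8) = 8 + 5 + 5 + 8 + 6 + 2 + 8 + 1 + 7 + 2 = 52.
Draw number 52 + 1 = 53 must push one box to 9.

53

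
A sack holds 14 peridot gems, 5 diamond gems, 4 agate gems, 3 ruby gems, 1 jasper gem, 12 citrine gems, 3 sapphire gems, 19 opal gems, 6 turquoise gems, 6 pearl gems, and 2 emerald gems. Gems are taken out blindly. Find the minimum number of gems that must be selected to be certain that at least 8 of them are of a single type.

52

An adversary could hand out at most 7 gems per type (8 types run out sooner): 7 + 5 + 4 + 3 + 1 + 7 + 3 + 7 + 6 + 6 + 2 = 51 gems and still no type has 8.
One more gem lands in a type already at 7, so 52 draws are enough and 51 are not.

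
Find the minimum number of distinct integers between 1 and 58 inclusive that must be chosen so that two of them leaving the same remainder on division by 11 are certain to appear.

12

By pigeonhole, the 11 residue classes mod 11 are the pigeonholes.
With 11 integers one could put 1 in each residue class and have no class reach 2.
The 12th integer pushes some class to 2, so 11·1 + 1 = 12.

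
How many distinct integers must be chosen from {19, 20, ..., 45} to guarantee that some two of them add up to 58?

18

A set avoiding the sum 58 can contain at most one of each pair {x, 58−x}, plus the 7 elements whose complement lies outside the range or equal to its own complement.
The integers 29, …, 45 (17 of them) are such a set: any two sum to at least 29+30 = 59 > 58.
Pigeonhole: any 18th integer completes one of the 10 pairs, so 18 choices force a sum of 58.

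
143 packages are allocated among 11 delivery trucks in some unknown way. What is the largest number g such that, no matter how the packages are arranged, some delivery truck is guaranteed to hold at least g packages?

By the pigeonhole principle, the 11 delivery trucks are the holes and the 143 packages are the pigeons.
If every delivery truck held at most 12 packages, the total would be at most 11 × 12 = 132, which is less than 143.
So some delivery truck holds at least ⌈143/11⌉ = 13 packages.

13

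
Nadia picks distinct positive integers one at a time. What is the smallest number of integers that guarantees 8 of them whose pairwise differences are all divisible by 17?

Integers whose pairwise differences are multiples of 17 are exactly those sharing a remainder mod 17. The 17 residue classes mod 17 are the pigeonholes.
With 119 integers one could put 7 in each residue class and have no class reach 8.
The 120th integer pushes some class to 8, so 17·7 + 1 = 120.

120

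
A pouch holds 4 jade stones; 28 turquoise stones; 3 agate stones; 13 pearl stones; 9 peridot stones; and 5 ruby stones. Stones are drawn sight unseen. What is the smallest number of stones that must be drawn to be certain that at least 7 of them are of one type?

Pigeonhole: put each drawn stone into a box by type. The largest draw with every box below 7 takes min(count, 6) from each type; types with fewer than 6 contribute all they have.
Σ min(cᵢ, 6) = 4 + 6 + 3 + 6 + 6 + 5 = 30.
Draw number 30 + 1 = 31 must push one box to 7.

31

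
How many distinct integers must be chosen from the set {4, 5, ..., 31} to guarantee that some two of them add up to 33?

A set avoiding the sum 33 can contain at most one of each pair {x, 33−x}, plus the 2 elements whose complement lies outside the range.
The integers 17, …, 31 (15 of them) are such a set: any two sum to at least 17+18 = 35 > 33.
By the pigeonhole principle, any 16th integer completes one of the 13 pairs, so 16 choices force a sum of 33.

16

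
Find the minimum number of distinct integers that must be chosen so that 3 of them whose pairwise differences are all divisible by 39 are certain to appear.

79

Integers whose pairwise differences are multiples of 39 are exactly those sharing a remainder mod 39. The 39 residue classes mod 39 are the pigeonholes.
With 78 integers one could put 2 in each residue class and have no class reach 3.
The 79th integer pushes some class to 3, so 39·2 + 1 = 79.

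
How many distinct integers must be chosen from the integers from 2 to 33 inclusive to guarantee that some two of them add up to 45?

22

A set avoiding the sum 45 can contain at most one of each pair {x, 45−x}, plus the 10 elements whose complement lies outside the range.
The integers 2, …, 22 (21 of them) are such a set: any two sum to at least 2+3 = 5 and at most 21+22 = 43 < 45.
By the pigeonhole principle, any 22nd integer completes one of the 11 pairs, so 22 choices force a sum of 45.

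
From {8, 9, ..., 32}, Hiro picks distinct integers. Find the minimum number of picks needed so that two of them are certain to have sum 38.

A set avoiding the sum 38 can contain at most one of each pair {x, 38−x}, plus the 3 elements whose complement lies outside the range or equal to its own complement.
The integers 19, …, 32 (14 of them) are such a set: any two sum to at least 19+20 = 39 > 38.
Pigeonhole: any 15th integer completes one of the 11 pairs, so 15 choices force a sum of 38.

15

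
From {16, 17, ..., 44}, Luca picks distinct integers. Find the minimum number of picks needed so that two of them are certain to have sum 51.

20

Two chosen integers sum to 51 exactly when both halves of some pair {x, 51−x} with 16 ≤ x ≤ 51−x ≤ 35 are chosen — 10 such pairs.
The remaining 9 elements (those with no distinct partner in range) can never complete a 51-sum, so the worst case takes all of them and one from each pair: 9 + 10 = 19.
Pigeonhole: the 20th integer has to be the second member of some pair, so 19 + 1 = 20.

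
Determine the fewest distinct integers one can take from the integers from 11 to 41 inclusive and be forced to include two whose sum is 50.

Two chosen integers sum to 50 exactly when both halves of some pair {x, 50−x} with 11 ≤ x ≤ 50−x ≤ 39 are chosen — 14 such pairs.
The remaining 3 elements (those with no distinct partner in range) can never complete a 50-sum, so the worst case takes all of them and one from each pair: 3 + 14 = 17.
By the pigeonhole principle, the 18th integer has to be the second member of some pair, so 17 + 1 = 18.

18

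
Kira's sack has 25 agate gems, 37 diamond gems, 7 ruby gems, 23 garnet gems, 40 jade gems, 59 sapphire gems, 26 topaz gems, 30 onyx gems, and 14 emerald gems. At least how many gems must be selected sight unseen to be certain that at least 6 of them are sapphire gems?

In the worst case for collecting sapphire gems, every non-sapphire gem comes out first.
There are 25 + 37 + 7 + 23 + 40 + 26 + 30 + 14 = 202 non-sapphire gems altogether.
After those, each further gem must be sapphire, so 202 + 6 = 208 draws guarantee 6 sapphire gems.

208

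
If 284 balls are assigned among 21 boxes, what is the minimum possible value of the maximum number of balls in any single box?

The 21 boxes are the holes and the 284 balls are the pigeons.
If every box held at most 13 balls, the total would be at most 21 × 13 = 273, which is less than 284.
So some box holds at least ⌈284/21⌉ = 14 balls.

14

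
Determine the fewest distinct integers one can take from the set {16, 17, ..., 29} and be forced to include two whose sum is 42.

10

Group the elements by complementary pair {x, 42−x}: {16,26}, {17,25}, {18,24}, …, giving 5 two-element pairs, the single value 21 (it cannot pair with itself since the integers are distinct), and 3 integers whose partner 42−x falls outside [16,29].
By pigeonhole, treating each of those 9 groups as a pigeonhole, one can pick one integer per group — 9 integers — with no two summing to 42.
The 10th integer lands in an occupied pair, forcing a sum of 42.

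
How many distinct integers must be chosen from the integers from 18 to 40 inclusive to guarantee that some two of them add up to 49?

17

Two chosen integers sum to 49 exactly when both halves of some pair {x, 49−x} with 18 ≤ x ≤ 49−x ≤ 31 are chosen — 7 such pairs.
The remaining 9 elements (those with no distinct partner in range) can never complete a 49-sum, so the worst case takes all of them and one from each pair: 9 + 7 = 16.
The 17th integer has to be the second member of some pair, so 16 + 1 = 17.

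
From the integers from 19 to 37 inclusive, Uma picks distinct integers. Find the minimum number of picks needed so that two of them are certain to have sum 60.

Group the elements by complementary pair {x, 60−x}: {23,37}, {24,36}, {25,35}, …, giving 7 two-element pairs, the single value 30 (it cannot pair with itself since the integers are distinct), and 4 integers whose partner 60−x falls outside [19,37].
By pigeonhole, treating each of those 12 groups as a pigeonhole, one can pick one integer per group — 12 integers — with no two summing to 60.
The 13th integer lands in an occupied pair, forcing a sum of 60.

13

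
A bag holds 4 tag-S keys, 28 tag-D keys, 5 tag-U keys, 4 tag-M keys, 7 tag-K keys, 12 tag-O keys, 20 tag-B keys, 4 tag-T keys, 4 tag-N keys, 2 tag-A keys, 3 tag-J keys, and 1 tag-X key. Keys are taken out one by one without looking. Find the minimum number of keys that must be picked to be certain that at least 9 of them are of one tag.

The 12 tags are the holes; the keys drawn are the pigeons.
To avoid 9 of any one tag, the worst case takes at most 8 of each tag, or every key of a tag that has fewer than 8.
That gives 4 + 8 + 5 + 4 + 7 + 8 + 8 + 4 + 4 + 2 + 3 + 1 = 58 keys with no tag reaching 9.
The next key forces some tag to 9, so 58 + 1 = 59.

59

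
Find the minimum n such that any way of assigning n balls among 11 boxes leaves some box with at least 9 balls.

89

With 88 balls one could put exactly 8 in each of the 11 boxes, and no box would reach 9.
By the pigeonhole principle, one more ball must land in a box that already has 8, giving it 9.
So 11 × 8 + 1 = 89 balls are required.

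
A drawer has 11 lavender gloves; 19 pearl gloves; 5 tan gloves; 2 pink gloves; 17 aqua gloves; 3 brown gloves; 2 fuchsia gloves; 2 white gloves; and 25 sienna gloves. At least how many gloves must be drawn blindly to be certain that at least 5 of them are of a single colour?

30

Put each drawn glove into a box by colour. The largest draw with every box below 5 takes min(count, 4) from each colour; colours with fewer than 4 contribute all they have.
Σ min(cᵢ, 4) = 4 + 4 + 4 + 2 + 4 + 3 + 2 + 2 + 4 = 29.
Draw number 29 + 1 = 30 must push one box to 5.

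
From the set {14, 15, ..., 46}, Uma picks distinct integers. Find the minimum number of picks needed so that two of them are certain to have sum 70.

23

Group the elements by complementary pair {x, 70−x}: {24,46}, {25,45}, {26,44}, …, giving 11 two-element pairs, the single value 35 (it cannot pair with itself since the integers are distinct), and 10 integers whose partner 70−x falls outside [14,46].
Pigeonhole: treating each of those 22 groups as a pigeonhole, one can pick one integer per group — 22 integers — with no two summing to 70.
The 23rd integer lands in an occupied pair, forcing a sum of 70.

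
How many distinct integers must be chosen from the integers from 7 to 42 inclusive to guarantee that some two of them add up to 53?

Group the elements by complementary pair {x, 53−x}: {11,42}, {12,41}, {13,40}, …, giving 16 two-element pairs and 4 integers whose partner 53−x falls outside [7,42].
Treating each of those 20 groups as a pigeonhole, one can pick one integer per group — 20 integers — with no two summing to 53.
The 21st integer lands in an occupied pair, forcing a sum of 53.

21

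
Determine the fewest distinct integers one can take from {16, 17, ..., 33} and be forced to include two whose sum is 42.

A set avoiding the sum 42 can contain at most one of each pair {x, 42−x}, plus the 8 elements whose complement lies outside the range or equal to its own complement.
The integers 21, …, 33 (13 of them) are such a set: any two sum to at least 21+22 = 43 > 42.
Any 14th integer completes one of the 5 pairs, so 14 choices force a sum of 42.

14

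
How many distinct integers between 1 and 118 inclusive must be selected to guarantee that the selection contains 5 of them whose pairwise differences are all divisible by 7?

Integers whose pairwise differences are multiples of 7 are exactly those sharing a remainder mod 7. Pigeonhole: the 7 residue classes mod 7 are the pigeonholes.
With 28 integers one could put 4 in each residue class and have no class reach 5.
The 29th integer pushes some class to 5, so 7·4 + 1 = 29.

29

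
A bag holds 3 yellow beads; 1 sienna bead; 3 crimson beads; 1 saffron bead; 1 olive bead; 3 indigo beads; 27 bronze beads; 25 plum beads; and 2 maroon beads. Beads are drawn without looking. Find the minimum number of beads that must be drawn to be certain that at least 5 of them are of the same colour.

An adversary could hand out at most 4 beads per colour (7 colours run out sooner): 3 + 1 + 3 + 1 + 1 + 3 + 4 + 4 + 2 = 22 beads and still no colour has 5.
One more bead lands in a colour already at 4, so 23 draws are enough and 22 are not.

23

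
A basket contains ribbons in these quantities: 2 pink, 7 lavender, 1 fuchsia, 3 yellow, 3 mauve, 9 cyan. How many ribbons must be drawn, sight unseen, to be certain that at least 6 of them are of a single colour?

20

By the pigeonhole principle, put each drawn ribbon into a box by colour. The largest draw with every box below 6 takes min(count, 5) from each colour; colours with fewer than 5 contribute all they have.
Σ min(cᵢ, 5) = 2 + 5 + 1 + 3 + 3 + 5 = 19.
Draw number 19 + 1 = 20 must push one box to 6.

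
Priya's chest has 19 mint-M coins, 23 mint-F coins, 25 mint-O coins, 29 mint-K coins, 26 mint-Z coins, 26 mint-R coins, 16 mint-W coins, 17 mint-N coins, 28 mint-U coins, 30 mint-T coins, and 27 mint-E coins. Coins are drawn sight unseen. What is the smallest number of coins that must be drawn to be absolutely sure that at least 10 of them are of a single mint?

100

By the pigeonhole principle, the 11 mints are the holes; the coins drawn are the pigeons.
To avoid 10 of any one mint, the worst case takes at most 9 of each mint.
That gives 9 + 9 + 9 + 9 + 9 + 9 + 9 + 9 + 9 + 9 + 9 = 99 coins with no mint reaching 10.
The next coin forces some mint to 10, so 99 + 1 = 100.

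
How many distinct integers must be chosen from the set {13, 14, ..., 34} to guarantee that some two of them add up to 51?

Two chosen integers sum to 51 exactly when both halves of some pair {x, 51−x} with 17 ≤ x ≤ 51−x ≤ 34 are chosen — 9 such pairs.
The remaining 4 elements (those with no distinct partner in range) can never complete a 51-sum, so the worst case takes all of them and one from each pair: 4 + 9 = 13.
By the pigeonhole principle, the 14th integer has to be the second member of some pair, so 13 + 1 = 14.

14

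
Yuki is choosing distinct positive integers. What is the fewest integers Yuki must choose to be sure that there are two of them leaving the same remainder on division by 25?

The 25 residue classes mod 25 are the pigeonholes.
With 25 integers one could put 1 in each residue class and have no class reach 2.
The 26th integer pushes some class to 2, so 25·1 + 1 = 26.

26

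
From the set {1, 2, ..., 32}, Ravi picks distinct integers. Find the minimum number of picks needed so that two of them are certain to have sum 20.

24

Group the elements by complementary pair {x, 20−x}: {1,19}, {2,18}, {3,17}, …, giving 9 two-element pairs, the single value 10 (it cannot pair with itself since the integers are distinct), and 13 integers whose partner 20−x falls outside [1,32].
Pigeonhole: treating each of those 23 groups as a pigeonhole, one can pick one integer per group — 23 integers — with no two summing to 20.
The 24th integer lands in an occupied pair, forcing a sum of 20.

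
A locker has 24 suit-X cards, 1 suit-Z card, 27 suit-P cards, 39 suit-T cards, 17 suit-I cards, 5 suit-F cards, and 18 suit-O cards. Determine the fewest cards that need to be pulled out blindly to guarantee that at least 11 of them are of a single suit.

Put each drawn card into a box by suit. The largest draw with every box below 11 takes min(count, 10) from each suit; suits with fewer than 10 contribute all they have.
Σ min(cᵢ, 10) = 10 + 1 + 10 + 10 + 10 + 5 + 10 = 56.
Draw number 56 + 1 = 57 must push one box to 11.

57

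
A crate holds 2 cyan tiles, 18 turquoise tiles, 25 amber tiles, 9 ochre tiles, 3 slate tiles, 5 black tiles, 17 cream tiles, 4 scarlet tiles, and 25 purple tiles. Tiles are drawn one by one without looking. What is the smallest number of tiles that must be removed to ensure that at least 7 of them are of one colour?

An adversary could hand out at most 6 tiles per colour (4 colours run out sooner): 2 + 6 + 6 + 6 + 3 + 5 + 6 + 4 + 6 = 44 tiles and still no colour has 7.
By pigeonhole, one more tile lands in a colour already at 6, so 45 draws are enough and 44 are not.

45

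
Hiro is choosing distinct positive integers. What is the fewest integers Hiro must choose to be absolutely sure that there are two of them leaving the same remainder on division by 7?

8

The 7 residue classes mod 7 are the pigeonholes.
With 7 integers one could put 1 in each residue class and have no class reach 2.
The 8th integer pushes some class to 2, so 7·1 + 1 = 8.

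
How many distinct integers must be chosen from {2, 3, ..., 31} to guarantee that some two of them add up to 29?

18

Two chosen integers sum to 29 exactly when both halves of some pair {x, 29−x} with 2 ≤ x ≤ 29−x ≤ 27 are chosen — 13 such pairs.
The remaining 4 elements (those with no distinct partner in range) can never complete a 29-sum, so the worst case takes all of them and one from each pair: 4 + 13 = 17.
Pigeonhole: the 18th integer has to be the second member of some pair, so 17 + 1 = 18.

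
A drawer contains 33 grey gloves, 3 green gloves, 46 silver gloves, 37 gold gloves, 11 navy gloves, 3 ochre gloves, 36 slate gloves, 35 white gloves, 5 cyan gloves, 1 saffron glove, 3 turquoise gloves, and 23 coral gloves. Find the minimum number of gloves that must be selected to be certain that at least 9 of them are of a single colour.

The 12 colours are the holes; the gloves drawn are the pigeons.
To avoid 9 of any one colour, the worst case takes at most 8 of each colour, or every glove of a colour that has fewer than 8.
That gives 8 + 3 + 8 + 8 + 8 + 3 + 8 + 8 + 5 + 1 + 3 + 8 = 71 gloves with no colour reaching 9.
The next glove forces some colour to 9, so 71 + 1 = 72.

72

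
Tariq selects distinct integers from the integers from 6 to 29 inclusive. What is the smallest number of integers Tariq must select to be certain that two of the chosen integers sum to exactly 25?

18

A set avoiding the sum 25 can contain at most one of each pair {x, 25−x}, plus the 10 elements whose complement lies outside the range.
The integers 13, …, 29 (17 of them) are such a set: any two sum to at least 13+14 = 27 > 25.
By pigeonhole, any 18th integer completes one of the 7 pairs, so 18 choices force a sum of 25.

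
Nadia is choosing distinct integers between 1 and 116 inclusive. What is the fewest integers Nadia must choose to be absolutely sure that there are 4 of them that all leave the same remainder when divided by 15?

The 15 residue classes mod 15 are the pigeonholes.
With 45 integers one could put 3 in each residue class and have no class reach 4.
The 46th integer pushes some class to 4, so 15·3 + 1 = 46.

46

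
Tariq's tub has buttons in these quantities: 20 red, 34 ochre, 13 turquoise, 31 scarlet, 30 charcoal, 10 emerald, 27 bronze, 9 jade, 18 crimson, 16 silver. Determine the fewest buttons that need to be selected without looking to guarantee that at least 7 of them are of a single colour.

Put each drawn button into a box by colour. The largest draw with every box below 7 takes min(count, 6) from each colour.
Σ min(cᵢ, 6) = 6 + 6 + 6 + 6 + 6 + 6 + 6 + 6 + 6 + 6 = 60.
Draw number 60 + 1 = 61 must push one box to 7.

61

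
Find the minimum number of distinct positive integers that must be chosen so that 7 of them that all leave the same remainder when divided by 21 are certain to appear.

127

By the pigeonhole principle, the 21 residue classes mod 21 are the pigeonholes.
With 126 integers one could put 6 in each residue class and have no class reach 7.
The 127th integer pushes some class to 7, so 21·6 + 1 = 127.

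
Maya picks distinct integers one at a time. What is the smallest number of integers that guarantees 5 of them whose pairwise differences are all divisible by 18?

73

Integers whose pairwise differences are multiples of 18 are exactly those sharing a remainder mod 18. By pigeonhole, the 18 residue classes mod 18 are the pigeonholes.
With 72 integers one could put 4 in each residue class and have no class reach 5.
The 73rd integer pushes some class to 5, so 18·4 + 1 = 73.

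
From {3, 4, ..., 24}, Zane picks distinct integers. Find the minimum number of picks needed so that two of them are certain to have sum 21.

15

Two chosen integers sum to 21 exactly when both halves of some pair {x, 21−x} with 3 ≤ x ≤ 21−x ≤ 18 are chosen — 8 such pairs.
The remaining 6 elements (those with no distinct partner in range) can never complete a 21-sum, so the worst case takes all of them and one from each pair: 6 + 8 = 14.
The 15th integer has to be the second member of some pair, so 14 + 1 = 15.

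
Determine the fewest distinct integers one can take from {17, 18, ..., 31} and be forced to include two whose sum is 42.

Two chosen integers sum to 42 exactly when both halves of some pair {x, 42−x} with 17 ≤ x ≤ 42−x ≤ 25 are chosen — 4 such pairs.
The remaining 7 elements (those with no distinct partner in range) can never complete a 42-sum, so the worst case takes all of them and one from each pair: 7 + 4 = 11.
By pigeonhole, the 12th integer has to be the second member of some pair, so 11 + 1 = 12.

12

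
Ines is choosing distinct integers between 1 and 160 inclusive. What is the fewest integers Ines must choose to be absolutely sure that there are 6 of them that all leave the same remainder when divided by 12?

The 12 residue classes mod 12 are the pigeonholes.
With 60 integers one could put 5 in each residue class and have no class reach 6.
The 61st integer pushes some class to 6, so 12·5 + 1 = 61.

61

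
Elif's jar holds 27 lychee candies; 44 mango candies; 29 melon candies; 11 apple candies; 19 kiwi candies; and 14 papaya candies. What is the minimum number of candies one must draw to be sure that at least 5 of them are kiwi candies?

130

In the worst case for collecting kiwi candies, every non-kiwi candy comes out first.
There are 27 + 44 + 29 + 11 + 14 = 125 non-kiwi candies altogether.
After those, each further candy must be kiwi, so 125 + 5 = 130 draws guarantee 5 kiwi candies.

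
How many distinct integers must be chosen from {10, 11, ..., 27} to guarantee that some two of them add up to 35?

Two chosen integers sum to 35 exactly when both halves of some pair {x, 35−x} with 10 ≤ x ≤ 35−x ≤ 25 are chosen — 8 such pairs.
The remaining 2 elements (those with no distinct partner in range) can never complete a 35-sum, so the worst case takes all of them and one from each pair: 2 + 8 = 10.
The 11th integer has to be the second member of some pair, so 10 + 1 = 11.

11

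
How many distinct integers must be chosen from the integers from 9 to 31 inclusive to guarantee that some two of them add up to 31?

17

Group the elements by complementary pair {x, 31−x}: {9,22}, {10,21}, {11,20}, …, giving 7 two-element pairs and 9 integers whose partner 31−x falls outside [9,31].
Treating each of those 16 groups as a pigeonhole, one can pick one integer per group — 16 integers — with no two summing to 31.
The 17th integer lands in an occupied pair, forcing a sum of 31.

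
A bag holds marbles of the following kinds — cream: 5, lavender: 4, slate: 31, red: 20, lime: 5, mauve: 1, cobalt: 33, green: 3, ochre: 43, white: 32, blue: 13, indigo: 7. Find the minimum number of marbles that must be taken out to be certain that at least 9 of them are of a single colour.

By the pigeonhole principle, the 12 colours are the holes; the marbles drawn are the pigeons.
To avoid 9 of any one colour, the worst case takes at most 8 of each colour, or every marble of a colour that has fewer than 8.
That gives 5 + 4 + 8 + 8 + 5 + 1 + 8 + 3 + 8 + 8 + 8 + 7 = 73 marbles with no colour reaching 9.
The next marble forces some colour to 9, so 73 + 1 = 74.

74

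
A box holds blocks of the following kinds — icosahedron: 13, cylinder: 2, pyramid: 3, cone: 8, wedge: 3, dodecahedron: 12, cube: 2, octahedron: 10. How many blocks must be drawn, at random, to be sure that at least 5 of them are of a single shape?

27

The 8 shapes are the holes; the blocks drawn are the pigeons.
To avoid 5 of any one shape, the worst case takes at most 4 of each shape, or every block of a shape that has fewer than 4.
That gives 4 + 2 + 3 + 4 + 3 + 4 + 2 + 4 = 26 blocks with no shape reaching 5.
The next block forces some shape to 5, so 26 + 1 = 27.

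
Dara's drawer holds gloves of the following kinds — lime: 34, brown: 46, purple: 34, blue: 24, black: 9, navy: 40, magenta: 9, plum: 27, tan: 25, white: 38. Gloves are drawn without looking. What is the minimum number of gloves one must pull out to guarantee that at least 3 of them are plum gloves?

In the worst case for collecting plum gloves, every non-plum glove comes out first.
There are 34 + 46 + 34 + 24 + 9 + 40 + 9 + 25 + 38 = 259 non-plum gloves altogether.
After those, each further glove must be plum, so 259 + 3 = 262 draws guarantee 3 plum gloves.

262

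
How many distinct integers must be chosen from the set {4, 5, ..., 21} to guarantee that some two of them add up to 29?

Group the elements by complementary pair {x, 29−x}: {8,21}, {9,20}, {10,19}, …, giving 7 two-element pairs and 4 integers whose partner 29−x falls outside [4,21].
Treating each of those 11 groups as a pigeonhole, one can pick one integer per group — 11 integers — with no two summing to 29.
The 12th integer lands in an occupied pair, forcing a sum of 29.

12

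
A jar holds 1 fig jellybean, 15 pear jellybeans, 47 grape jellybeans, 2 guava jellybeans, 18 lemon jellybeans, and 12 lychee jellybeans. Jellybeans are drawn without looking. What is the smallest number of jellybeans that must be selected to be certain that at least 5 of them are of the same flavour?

20

Pigeonhole: put each drawn jellybean into a box by flavour. The largest draw with every box below 5 takes min(count, 4) from each flavour; flavours with fewer than 4 contribute all they have.
Σ min(cᵢ, 4) = 1 + 4 + 4 + 2 + 4 + 4 = 19.
Draw number 19 + 1 = 20 must push one box to 5.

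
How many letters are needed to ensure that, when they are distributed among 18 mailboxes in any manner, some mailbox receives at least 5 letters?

73

With 72 letters one could put exactly 4 in each of the 18 mailboxes, and no mailbox would reach 5.
One more letter must land in a mailbox that already has 4, giving it 5.
So 18 × 4 + 1 = 73 letters are required.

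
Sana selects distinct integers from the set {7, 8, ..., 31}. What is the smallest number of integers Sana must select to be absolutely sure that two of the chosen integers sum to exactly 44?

Two chosen integers sum to 44 exactly when both halves of some pair {x, 44−x} with 13 ≤ x ≤ 44−x ≤ 31 are chosen — 9 such pairs.
The remaining 7 elements (those with no distinct partner in range) can never complete a 44-sum, so the worst case takes all of them and one from each pair: 7 + 9 = 16.
Pigeonhole: the 17th integer has to be the second member of some pair, so 16 + 1 = 17.

17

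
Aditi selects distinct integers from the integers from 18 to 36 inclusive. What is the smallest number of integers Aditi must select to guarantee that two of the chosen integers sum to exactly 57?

Group the elements by complementary pair {x, 57−x}: {21,36}, {22,35}, {23,34}, …, giving 8 two-element pairs and 3 integers whose partner 57−x falls outside [18,36].
Treating each of those 11 groups as a pigeonhole, one can pick one integer per group — 11 integers — with no two summing to 57.
The 12th integer lands in an occupied pair, forcing a sum of 57.

12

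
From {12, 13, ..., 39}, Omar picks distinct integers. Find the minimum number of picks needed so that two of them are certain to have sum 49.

16

A set avoiding the sum 49 can contain at most one of each pair {x, 49−x}, plus the 2 elements whose complement lies outside the range.
The integers 25, …, 39 (15 of them) are such a set: any two sum to at least 25+26 = 51 > 49.
Pigeonhole: any 16th integer completes one of the 13 pairs, so 16 choices force a sum of 49.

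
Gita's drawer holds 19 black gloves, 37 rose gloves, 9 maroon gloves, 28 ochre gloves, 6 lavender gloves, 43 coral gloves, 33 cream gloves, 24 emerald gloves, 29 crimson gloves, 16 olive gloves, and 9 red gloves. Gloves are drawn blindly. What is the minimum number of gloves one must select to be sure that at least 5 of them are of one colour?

45

An adversary could hand out at most 4 gloves per colour: 4 + 4 + 4 + 4 + 4 + 4 + 4 + 4 + 4 + 4 + 4 = 44 gloves and still no colour has 5.
One more glove lands in a colour already at 4, so 45 draws are enough and 44 are not.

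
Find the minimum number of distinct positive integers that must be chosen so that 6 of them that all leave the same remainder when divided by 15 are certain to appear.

76

The 15 residue classes mod 15 are the pigeonholes.
With 75 integers one could put 5 in each residue class and have no class reach 6.
The 76th integer pushes some class to 6, so 15·5 + 1 = 76.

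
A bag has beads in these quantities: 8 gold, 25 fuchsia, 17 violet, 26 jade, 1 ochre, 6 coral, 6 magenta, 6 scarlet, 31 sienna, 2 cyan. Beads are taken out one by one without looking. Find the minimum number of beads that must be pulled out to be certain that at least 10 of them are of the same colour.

Pigeonhole: put each drawn bead into a box by colour. The largest draw with every box below 10 takes min(count, 9) from each colour; colours with fewer than 9 contribute all they have.
Σ min(cᵢ, 9) = 8 + 9 + 9 + 9 + 1 + 6 + 6 + 6 + 9 + 2 = 65.
Draw number 65 + 1 = 66 must push one box to 10.

66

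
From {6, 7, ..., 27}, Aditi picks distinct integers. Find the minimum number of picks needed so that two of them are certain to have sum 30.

14

Group the elements by complementary pair {x, 30−x}: {6,24}, {7,23}, {8,22}, …, giving 9 two-element pairs; the single value 15 (it cannot pair with itself since the integers are distinct); and 3 integers whose partner 30−x falls outside [6,27].
Treating each of those 13 groups as a pigeonhole, one can pick one integer per group — 13 integers — with no two summing to 30.
The 14th integer lands in an occupied pair, forcing a sum of 30.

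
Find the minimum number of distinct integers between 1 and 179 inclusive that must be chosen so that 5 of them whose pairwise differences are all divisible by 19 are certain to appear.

Integers whose pairwise differences are multiples of 19 are exactly those sharing a remainder mod 19. By pigeonhole, the 19 residue classes mod 19 are the pigeonholes.
With 76 integers one could put 4 in each residue class and have no class reach 5.
The 77th integer pushes some class to 5, so 19·4 + 1 = 77.

77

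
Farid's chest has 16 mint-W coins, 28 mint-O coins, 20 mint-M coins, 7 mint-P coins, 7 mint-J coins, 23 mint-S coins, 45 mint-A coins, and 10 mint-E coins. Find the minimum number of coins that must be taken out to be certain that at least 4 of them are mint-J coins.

153

In the worst case for collecting mint-J coins, every non-mint-J coin comes out first.
There are 16 + 28 + 20 + 7 + 23 + 45 + 10 = 149 non-mint-J coins altogether.
After those, each further coin must be mint-J, so 149 + 4 = 153 draws guarantee 4 mint-J coins.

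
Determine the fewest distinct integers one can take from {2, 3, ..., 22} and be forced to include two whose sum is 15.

16

Group the elements by complementary pair {x, 15−x}: {2,13}, {3,12}, {4,11}, …, giving 6 two-element pairs and 9 integers whose partner 15−x falls outside [2,22].
Treating each of those 15 groups as a pigeonhole, one can pick one integer per group — 15 integers — with no two summing to 15.
The 16th integer lands in an occupied pair, forcing a sum of 15.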